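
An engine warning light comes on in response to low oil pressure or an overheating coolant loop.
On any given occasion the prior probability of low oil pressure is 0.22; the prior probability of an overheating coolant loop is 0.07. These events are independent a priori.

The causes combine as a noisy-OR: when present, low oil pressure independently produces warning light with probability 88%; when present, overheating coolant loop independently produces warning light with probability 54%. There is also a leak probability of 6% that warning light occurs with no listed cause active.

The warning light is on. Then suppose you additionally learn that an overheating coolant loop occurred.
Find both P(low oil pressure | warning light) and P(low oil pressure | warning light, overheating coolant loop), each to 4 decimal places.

Under noisy-OR, P(warning light | causes) = 1 − (1−0.06)·∏(1−qᵢ) over the active causes.
Numerator (weight on configurations with low oil pressure): 0.181521 + 0.014601 = 0.196122
Normalizer over all consistent configurations: 0.06×0.78×0.93 + 0.5676×0.78×0.07 + 0.8872×0.22×0.93 + 0.948112×0.22×0.07 = 0.270637
P(low oil pressure | warning light) = 0.196122/0.270637 ≈ 0.7247

With the extra evidence:
Sum P(warning light|·) weighted by the priors over both values of low oil pressure:
  P(warning light | overheating coolant loop) = 0.5676·0.78 + 0.948112·0.22
        = 0.442728 + 0.208585 = 0.651313
Configurations with low oil pressure contribute 0.208585, so
  P(low oil pressure | warning light, overheating coolant loop) = 0.208585 / 0.651313 ≈ 0.3203
Conditioning on overheating coolant loop lowers the posterior on low oil pressure: the classic explaining-away effect in a common-effect structure.

P(low oil pressure | warning light) ≈ 0.7247; P(low oil pressure | warning light, overheating coolant loop) ≈ 0.3203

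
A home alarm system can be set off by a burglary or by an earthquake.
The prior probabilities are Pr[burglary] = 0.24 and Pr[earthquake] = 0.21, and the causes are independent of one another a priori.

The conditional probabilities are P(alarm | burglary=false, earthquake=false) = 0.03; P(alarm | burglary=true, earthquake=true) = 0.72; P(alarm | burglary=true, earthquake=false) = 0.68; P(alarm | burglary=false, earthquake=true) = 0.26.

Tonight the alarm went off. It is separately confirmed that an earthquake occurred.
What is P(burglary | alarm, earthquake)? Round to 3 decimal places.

Enumerate both values of burglary and weight by the priors:
  P(alarm | earthquake) = 0.26*0.76 + 0.72*0.24
        = 0.197600 + 0.172800 = 0.370400
Keeping only the burglary-present terms gives 0.172800, so
  P(burglary | alarm, earthquake) = 0.172800 / 0.370400 ≈ 0.467

P(burglary | alarm, earthquake) ≈ 0.467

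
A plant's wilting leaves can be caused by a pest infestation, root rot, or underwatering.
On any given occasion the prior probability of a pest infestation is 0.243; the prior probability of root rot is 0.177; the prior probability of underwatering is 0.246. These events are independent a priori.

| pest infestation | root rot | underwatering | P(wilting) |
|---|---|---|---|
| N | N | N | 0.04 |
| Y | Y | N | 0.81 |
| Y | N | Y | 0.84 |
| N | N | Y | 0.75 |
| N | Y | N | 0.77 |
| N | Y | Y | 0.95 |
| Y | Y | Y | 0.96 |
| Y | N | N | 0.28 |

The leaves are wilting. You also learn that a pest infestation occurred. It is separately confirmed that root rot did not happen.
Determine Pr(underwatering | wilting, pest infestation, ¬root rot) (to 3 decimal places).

Pr(underwatering | wilting, pest infestation, ¬root rot) ≈ 0.495

Enumerate both values of underwatering and weight by the priors:
  P(wilting | pest infestation, ¬root rot) = 0.28×0.754 + 0.84×0.246
        = 0.211120 + 0.206640 = 0.417760
Keeping only the underwatering-present terms gives 0.206640, so
  P(underwatering | wilting, pest infestation, ¬root rot) = 0.206640 / 0.417760 ≈ 0.495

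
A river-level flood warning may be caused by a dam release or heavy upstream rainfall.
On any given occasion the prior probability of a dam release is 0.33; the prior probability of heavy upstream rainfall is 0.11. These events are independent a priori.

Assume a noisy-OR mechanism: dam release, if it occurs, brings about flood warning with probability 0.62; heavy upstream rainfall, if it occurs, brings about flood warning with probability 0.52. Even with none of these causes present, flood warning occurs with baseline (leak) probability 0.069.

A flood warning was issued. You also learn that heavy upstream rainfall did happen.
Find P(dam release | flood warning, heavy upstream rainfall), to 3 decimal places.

Under noisy-OR, P(flood warning | causes) = 1 − (1−0.069)·∏(1−qᵢ) over the active causes.
By total probability over both values of dam release:
  P(flood warning | heavy upstream rainfall) = 0.55312·0.67 + 0.830186·0.33
        = 0.370590 + 0.273961 = 0.644551
The terms with dam release present sum to 0.273961, so
  P(dam release | flood warning, heavy upstream rainfall) = 0.273961 / 0.644551 ≈ 0.425

P(dam release | flood warning, heavy upstream rainfall) ≈ 0.425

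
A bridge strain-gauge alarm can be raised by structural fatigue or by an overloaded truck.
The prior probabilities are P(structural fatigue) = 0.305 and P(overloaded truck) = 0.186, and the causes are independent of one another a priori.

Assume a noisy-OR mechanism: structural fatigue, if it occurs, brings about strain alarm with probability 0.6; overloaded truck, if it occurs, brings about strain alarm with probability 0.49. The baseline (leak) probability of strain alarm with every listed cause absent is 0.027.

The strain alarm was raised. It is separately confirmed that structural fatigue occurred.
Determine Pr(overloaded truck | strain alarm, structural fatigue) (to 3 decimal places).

Under noisy-OR, P(strain alarm | causes) = 1 − (1−0.027)·∏(1−qᵢ) over the active causes.
Enumerate both values of overloaded truck and weight by the priors:
  P(strain alarm | structural fatigue) = 0.6108×0.814 + 0.801508×0.186
        = 0.497191 + 0.149080 = 0.646271
The terms with overloaded truck present sum to 0.149080, so
  P(overloaded truck | strain alarm, structural fatigue) = 0.149080 / 0.646271 ≈ 0.231

Pr(overloaded truck | strain alarm, structural fatigue) ≈ 0.231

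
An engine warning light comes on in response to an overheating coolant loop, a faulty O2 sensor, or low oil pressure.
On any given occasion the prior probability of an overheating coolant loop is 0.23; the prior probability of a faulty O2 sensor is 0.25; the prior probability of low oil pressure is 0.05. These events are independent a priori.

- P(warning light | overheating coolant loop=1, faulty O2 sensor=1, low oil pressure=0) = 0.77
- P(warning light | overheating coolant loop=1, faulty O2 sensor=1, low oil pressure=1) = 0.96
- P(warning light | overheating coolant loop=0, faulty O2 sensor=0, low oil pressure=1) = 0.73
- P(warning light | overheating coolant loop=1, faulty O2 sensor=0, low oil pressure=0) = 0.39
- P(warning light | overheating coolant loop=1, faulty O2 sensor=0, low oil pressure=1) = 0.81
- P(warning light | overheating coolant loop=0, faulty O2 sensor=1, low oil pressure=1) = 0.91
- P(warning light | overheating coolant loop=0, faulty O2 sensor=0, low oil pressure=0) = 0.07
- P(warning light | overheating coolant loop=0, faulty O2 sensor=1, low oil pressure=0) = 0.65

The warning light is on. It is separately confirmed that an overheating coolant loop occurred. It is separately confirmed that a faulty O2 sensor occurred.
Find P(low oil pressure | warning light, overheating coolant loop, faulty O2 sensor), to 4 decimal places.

P(warning light | overheating coolant loop, faulty O2 sensor) = 0.77*0.95 + 0.96*0.05 = 0.731500 + 0.048000 = 0.779500
Restricting to configurations with low oil pressure present: 0.96*0.05 = 0.048000.
P(low oil pressure | warning light, overheating coolant loop, faulty O2 sensor) = 0.048000 / 0.779500 ≈ 0.0616

P(low oil pressure | warning light, overheating coolant loop, faulty O2 sensor) ≈ 0.0616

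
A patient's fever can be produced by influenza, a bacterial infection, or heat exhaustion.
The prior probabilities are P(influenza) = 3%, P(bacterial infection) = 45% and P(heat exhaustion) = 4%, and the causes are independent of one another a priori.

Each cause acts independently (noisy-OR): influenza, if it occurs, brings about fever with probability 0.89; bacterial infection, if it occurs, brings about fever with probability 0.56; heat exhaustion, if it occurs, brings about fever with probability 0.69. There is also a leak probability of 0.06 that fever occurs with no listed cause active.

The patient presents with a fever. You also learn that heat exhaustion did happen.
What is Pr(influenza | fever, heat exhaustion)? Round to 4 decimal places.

Pr(influenza | fever, heat exhaustion) ≈ 0.0372

Under noisy-OR, P(fever | causes) = 1 − (1−0.06)·∏(1−qᵢ) over the active causes.
Sum P(fever|·) weighted by the priors over the 4 (influenza, bacterial infection) configurations:
  P(fever | heat exhaustion) = 0.7086*0.97*0.55 + 0.871784*0.97*0.45 + 0.967946*0.03*0.55 + 0.985896*0.03*0.45
        = 0.378038 + 0.380534 + 0.015971 + 0.013310 = 0.787853
Configurations with influenza contribute 0.029281, so
  P(influenza | fever, heat exhaustion) = 0.029281 / 0.787853 ≈ 0.0372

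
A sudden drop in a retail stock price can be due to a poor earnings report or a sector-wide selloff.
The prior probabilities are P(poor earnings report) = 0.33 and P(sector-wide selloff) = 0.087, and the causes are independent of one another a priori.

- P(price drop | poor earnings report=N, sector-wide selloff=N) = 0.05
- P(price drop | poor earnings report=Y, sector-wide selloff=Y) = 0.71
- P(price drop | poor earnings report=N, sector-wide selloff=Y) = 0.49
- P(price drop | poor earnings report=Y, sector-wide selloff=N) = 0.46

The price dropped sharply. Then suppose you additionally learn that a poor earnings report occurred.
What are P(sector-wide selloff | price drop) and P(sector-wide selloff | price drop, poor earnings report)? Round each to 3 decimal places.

P(sector-wide selloff | price drop) ≈ 0.224; P(sector-wide selloff | price drop, poor earnings report) ≈ 0.128

Weight on sector-wide selloff=true, given the evidence: 0.028562 + 0.020384 = 0.048946
The normalizing constant is 0.05×0.67×0.913 + 0.49×0.67×0.087 + 0.46×0.33×0.913 + 0.71×0.33×0.087 = 0.218125
Posterior = 0.048946 / 0.218125 ≈ 0.224

Now also conditioning on poor earnings report=true:
Weight on sector-wide selloff=true, given the evidence: 0.71*0.087 = 0.061770
Normalizer over all consistent configurations: 0.46*0.913 + 0.71*0.087 = 0.481750
Posterior = 0.061770 / 0.481750 ≈ 0.128
The drop from 0.224 to 0.128 is the explaining-away (discounting) effect.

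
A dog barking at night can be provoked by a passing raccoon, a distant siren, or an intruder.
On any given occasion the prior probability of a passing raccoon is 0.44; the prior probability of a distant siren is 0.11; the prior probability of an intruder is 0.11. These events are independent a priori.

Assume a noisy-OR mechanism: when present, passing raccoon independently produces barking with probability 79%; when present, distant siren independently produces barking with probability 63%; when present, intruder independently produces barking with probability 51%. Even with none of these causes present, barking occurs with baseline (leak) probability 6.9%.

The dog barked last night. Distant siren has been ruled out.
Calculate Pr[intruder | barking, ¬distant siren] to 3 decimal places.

Under noisy-OR, P(barking | causes) = 1 − (1−0.069)·∏(1−qᵢ) over the active causes.
For the numerator, keep only intruder=true terms: 0.033499 + 0.043763 = 0.077262
The normalizing constant is 0.069×0.56×0.89 + 0.54381×0.56×0.11 + 0.80449×0.44×0.89 + 0.9042×0.44×0.11 = 0.426690
P(intruder | barking, ¬distant siren) = 0.077262/0.426690 ≈ 0.181

Pr[intruder | barking, ¬distant siren] ≈ 0.181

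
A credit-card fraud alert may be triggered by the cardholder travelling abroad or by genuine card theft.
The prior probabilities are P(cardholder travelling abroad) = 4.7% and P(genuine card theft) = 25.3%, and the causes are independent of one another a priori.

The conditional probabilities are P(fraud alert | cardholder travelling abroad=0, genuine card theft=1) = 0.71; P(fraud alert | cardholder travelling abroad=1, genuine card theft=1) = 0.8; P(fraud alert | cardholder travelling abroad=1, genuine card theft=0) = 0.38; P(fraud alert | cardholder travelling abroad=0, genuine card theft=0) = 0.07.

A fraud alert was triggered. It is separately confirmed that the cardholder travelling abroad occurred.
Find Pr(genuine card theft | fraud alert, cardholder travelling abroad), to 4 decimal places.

For the numerator, keep only genuine card theft=true terms: 0.8·0.253 = 0.202400
Denominator P(fraud alert | cardholder travelling abroad): 0.38·0.747 + 0.8·0.253 = 0.486260
Posterior = 0.202400 / 0.486260 ≈ 0.4162

Pr(genuine card theft | fraud alert, cardholder travelling abroad) ≈ 0.4162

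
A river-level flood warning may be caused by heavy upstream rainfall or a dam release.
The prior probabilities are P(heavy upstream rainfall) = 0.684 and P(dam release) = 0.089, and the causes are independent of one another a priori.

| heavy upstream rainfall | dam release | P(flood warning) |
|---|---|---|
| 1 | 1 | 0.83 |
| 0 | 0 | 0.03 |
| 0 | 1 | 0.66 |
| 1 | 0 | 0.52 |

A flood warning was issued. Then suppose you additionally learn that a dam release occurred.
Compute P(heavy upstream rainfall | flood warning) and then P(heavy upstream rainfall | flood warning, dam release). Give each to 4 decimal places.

P(flood warning) = 0.03*0.316*0.911 + 0.66*0.316*0.089 + 0.52*0.684*0.911 + 0.83*0.684*0.089 = 0.008636 + 0.018562 + 0.324024 + 0.050527 = 0.401749
Of this, 0.374551 comes from 0.324024 + 0.050527 (the heavy upstream rainfall=true cases).
Hence the posterior is 0.374551/0.401749 ≈ 0.9323.

With the extra evidence:
Enumerate both values of heavy upstream rainfall and weight by the priors:
  P(flood warning | dam release) = 0.66·0.316 + 0.83·0.684
        = 0.208560 + 0.567720 = 0.776280
Keeping only the heavy upstream rainfall-present terms gives 0.567720, so
  P(heavy upstream rainfall | flood warning, dam release) = 0.567720 / 0.776280 ≈ 0.7313
— dam release explains away the evidence for heavy upstream rainfall.

P(heavy upstream rainfall | flood warning) ≈ 0.9323; P(heavy upstream rainfall | flood warning, dam release) ≈ 0.7313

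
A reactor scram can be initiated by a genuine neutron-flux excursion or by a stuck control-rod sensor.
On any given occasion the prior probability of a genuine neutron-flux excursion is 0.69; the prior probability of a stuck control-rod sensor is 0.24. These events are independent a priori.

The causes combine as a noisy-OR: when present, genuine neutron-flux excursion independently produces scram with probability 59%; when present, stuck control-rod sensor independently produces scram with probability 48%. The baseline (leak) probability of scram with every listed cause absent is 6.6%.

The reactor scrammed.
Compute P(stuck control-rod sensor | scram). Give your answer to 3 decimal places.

Under noisy-OR, P(scram | causes) = 1 − (1−0.066)·∏(1−qᵢ) over the active causes.
Weight on stuck control-rod sensor=true, given the evidence: 0.038265 + 0.132624 = 0.170889
The normalizing constant is 0.066×0.31×0.76 + 0.51432×0.31×0.24 + 0.61706×0.69×0.76 + 0.800871×0.69×0.24 = 0.510025
P(stuck control-rod sensor | scram) = 0.170889/0.510025 ≈ 0.335

P(stuck control-rod sensor | scram) ≈ 0.335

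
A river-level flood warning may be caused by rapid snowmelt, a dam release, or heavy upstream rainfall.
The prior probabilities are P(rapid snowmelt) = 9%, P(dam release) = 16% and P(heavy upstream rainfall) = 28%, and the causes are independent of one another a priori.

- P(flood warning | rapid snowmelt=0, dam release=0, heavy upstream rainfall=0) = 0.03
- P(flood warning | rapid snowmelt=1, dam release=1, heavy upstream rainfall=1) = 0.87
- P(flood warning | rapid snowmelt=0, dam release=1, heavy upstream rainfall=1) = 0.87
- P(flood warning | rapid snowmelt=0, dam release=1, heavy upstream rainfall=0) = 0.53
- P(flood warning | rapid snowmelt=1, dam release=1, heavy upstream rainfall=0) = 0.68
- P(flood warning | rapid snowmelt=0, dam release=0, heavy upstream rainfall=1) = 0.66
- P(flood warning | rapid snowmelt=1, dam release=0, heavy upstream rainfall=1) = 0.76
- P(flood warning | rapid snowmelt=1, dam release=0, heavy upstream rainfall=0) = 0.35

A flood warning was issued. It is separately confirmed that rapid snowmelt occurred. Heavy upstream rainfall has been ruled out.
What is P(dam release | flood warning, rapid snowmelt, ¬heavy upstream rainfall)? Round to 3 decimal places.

P(flood warning | rapid snowmelt, ¬heavy upstream rainfall) = 0.35*0.84 + 0.68*0.16 = 0.294000 + 0.108800 = 0.402800
Restricting to configurations with dam release present: 0.68*0.16 = 0.108800.
Hence the posterior is 0.108800/0.402800 ≈ 0.270.

P(dam release | flood warning, rapid snowmelt, ¬heavy upstream rainfall) ≈ 0.270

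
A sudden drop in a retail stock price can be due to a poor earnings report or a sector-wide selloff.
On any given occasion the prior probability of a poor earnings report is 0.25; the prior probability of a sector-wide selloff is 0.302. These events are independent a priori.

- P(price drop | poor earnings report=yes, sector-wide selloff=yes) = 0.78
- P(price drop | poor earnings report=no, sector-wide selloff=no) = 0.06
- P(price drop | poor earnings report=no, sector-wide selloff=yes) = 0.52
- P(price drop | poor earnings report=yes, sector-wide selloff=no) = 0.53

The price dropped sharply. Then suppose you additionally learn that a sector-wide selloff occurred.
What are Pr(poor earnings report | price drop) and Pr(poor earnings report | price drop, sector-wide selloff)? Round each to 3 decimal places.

For the numerator, keep only poor earnings report=true terms: 0.092485 + 0.058890 = 0.151375
Normalizer over all consistent configurations: 0.06*0.75*0.698 + 0.52*0.75*0.302 + 0.53*0.25*0.698 + 0.78*0.25*0.302 = 0.300565
P(poor earnings report | price drop) = 0.151375/0.300565 ≈ 0.504

Now condition on the additional information:
By total probability over both values of poor earnings report:
  P(price drop | sector-wide selloff) = 0.52·0.75 + 0.78·0.25
        = 0.390000 + 0.195000 = 0.585000
Keeping only the poor earnings report-present terms gives 0.195000, so
  P(poor earnings report | price drop, sector-wide selloff) = 0.195000 / 0.585000 ≈ 0.333
Conditioning on sector-wide selloff lowers the posterior on poor earnings report: the classic explaining-away effect in a common-effect structure.

Pr(poor earnings report | price drop) ≈ 0.504; Pr(poor earnings report | price drop, sector-wide selloff) ≈ 0.333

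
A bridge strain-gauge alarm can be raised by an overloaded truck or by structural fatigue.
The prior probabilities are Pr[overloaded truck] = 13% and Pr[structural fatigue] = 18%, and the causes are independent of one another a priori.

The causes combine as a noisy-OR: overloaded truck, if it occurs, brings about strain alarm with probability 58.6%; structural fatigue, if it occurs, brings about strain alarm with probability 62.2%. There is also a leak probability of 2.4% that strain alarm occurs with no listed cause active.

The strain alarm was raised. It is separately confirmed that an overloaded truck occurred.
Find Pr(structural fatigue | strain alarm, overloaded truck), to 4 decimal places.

Pr(structural fatigue | strain alarm, overloaded truck) ≈ 0.2379

Under noisy-OR, P(strain alarm | causes) = 1 − (1−0.024)·∏(1−qᵢ) over the active causes.
P(strain alarm | overloaded truck) = 0.595936*0.82 + 0.847264*0.18 = 0.488668 + 0.152508 = 0.641176
Restricting to configurations with structural fatigue present: 0.847264*0.18 = 0.152508.
P(structural fatigue | strain alarm, overloaded truck) = 0.152508 / 0.641176 ≈ 0.2379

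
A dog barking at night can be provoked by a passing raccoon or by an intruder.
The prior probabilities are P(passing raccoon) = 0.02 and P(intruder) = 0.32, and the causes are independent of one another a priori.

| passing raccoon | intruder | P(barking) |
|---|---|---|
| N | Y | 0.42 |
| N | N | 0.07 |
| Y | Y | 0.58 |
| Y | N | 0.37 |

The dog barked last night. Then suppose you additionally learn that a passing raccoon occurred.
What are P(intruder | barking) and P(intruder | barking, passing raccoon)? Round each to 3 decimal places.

P(intruder | barking) ≈ 0.724; P(intruder | barking, passing raccoon) ≈ 0.425

By total probability over the 4 (passing raccoon, intruder) configurations:
  P(barking) = 0.07·0.98·0.68 + 0.42·0.98·0.32 + 0.37·0.02·0.68 + 0.58·0.02·0.32
        = 0.046648 + 0.131712 + 0.005032 + 0.003712 = 0.187104
Configurations with intruder contribute 0.135424, so
  P(intruder | barking) = 0.135424 / 0.187104 ≈ 0.724

Now condition on the additional information:
Weight on intruder=true, given the evidence: 0.58×0.32 = 0.185600
Denominator P(barking | passing raccoon): 0.37×0.68 + 0.58×0.32 = 0.437200
P(intruder | barking, passing raccoon) = 0.185600/0.437200 ≈ 0.425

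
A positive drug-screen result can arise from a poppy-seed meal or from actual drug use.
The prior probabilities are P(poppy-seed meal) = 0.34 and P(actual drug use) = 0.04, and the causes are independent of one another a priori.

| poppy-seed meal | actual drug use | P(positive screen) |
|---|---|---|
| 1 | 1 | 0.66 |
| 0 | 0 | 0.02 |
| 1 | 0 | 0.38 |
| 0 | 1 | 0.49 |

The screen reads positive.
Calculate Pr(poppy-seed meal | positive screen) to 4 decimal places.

Pr(poppy-seed meal | positive screen) ≈ 0.8386

Weight on poppy-seed meal=true, given the evidence: 0.124032 + 0.008976 = 0.133008
Denominator P(positive screen): 0.02×0.66×0.96 + 0.49×0.66×0.04 + 0.38×0.34×0.96 + 0.66×0.34×0.04 = 0.158616
P(poppy-seed meal | positive screen) = 0.133008/0.158616 ≈ 0.8386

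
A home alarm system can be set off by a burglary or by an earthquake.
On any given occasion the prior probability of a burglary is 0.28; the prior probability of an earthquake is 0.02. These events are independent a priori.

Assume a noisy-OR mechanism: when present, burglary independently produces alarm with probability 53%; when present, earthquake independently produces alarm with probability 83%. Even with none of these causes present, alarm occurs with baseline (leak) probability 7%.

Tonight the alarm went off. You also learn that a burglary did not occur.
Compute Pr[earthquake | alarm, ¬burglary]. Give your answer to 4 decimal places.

Under noisy-OR, P(alarm | causes) = 1 − (1−0.07)·∏(1−qᵢ) over the active causes.
By total probability over both values of earthquake:
  P(alarm | ¬burglary) = 0.07×0.98 + 0.8419×0.02
        = 0.068600 + 0.016838 = 0.085438
Keeping only the earthquake-present terms gives 0.016838, so
  P(earthquake | alarm, ¬burglary) = 0.016838 / 0.085438 ≈ 0.1971

Pr[earthquake | alarm, ¬burglary] ≈ 0.1971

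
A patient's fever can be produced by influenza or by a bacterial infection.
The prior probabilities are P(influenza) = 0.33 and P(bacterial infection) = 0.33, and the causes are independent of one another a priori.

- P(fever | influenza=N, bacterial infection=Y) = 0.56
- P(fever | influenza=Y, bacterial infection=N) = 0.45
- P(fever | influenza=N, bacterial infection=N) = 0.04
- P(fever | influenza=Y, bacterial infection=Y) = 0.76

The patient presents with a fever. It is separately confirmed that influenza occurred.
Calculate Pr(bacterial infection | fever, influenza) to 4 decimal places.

Pr(bacterial infection | fever, influenza) ≈ 0.4541

P(fever | influenza) = 0.45·0.67 + 0.76·0.33 = 0.301500 + 0.250800 = 0.552300
The bacterial infection-present share is 0.76·0.33 = 0.250800.
So P(bacterial infection | fever, influenza) = 0.250800/0.552300 ≈ 0.4541.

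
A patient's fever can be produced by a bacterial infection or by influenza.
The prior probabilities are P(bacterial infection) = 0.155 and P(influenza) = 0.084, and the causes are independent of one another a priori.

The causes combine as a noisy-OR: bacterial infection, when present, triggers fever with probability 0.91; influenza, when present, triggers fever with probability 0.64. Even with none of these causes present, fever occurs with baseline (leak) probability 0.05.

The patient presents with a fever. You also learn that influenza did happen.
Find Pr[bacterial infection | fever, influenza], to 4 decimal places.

Under noisy-OR, P(fever | causes) = 1 − (1−0.05)·∏(1−qᵢ) over the active causes.
Numerator (weight on configurations with bacterial infection): 0.96922·0.155 = 0.150229
The normalizing constant is 0.658·0.845 + 0.96922·0.155 = 0.706239
P(bacterial infection | fever, influenza) = 0.150229/0.706239 ≈ 0.2127

Pr[bacterial infection | fever, influenza] ≈ 0.2127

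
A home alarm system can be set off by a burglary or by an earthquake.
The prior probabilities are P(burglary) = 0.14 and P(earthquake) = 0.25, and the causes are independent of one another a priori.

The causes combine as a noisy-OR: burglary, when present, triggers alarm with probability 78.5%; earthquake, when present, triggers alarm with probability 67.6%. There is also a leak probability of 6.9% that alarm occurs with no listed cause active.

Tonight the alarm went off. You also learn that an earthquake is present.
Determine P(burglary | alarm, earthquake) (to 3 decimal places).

P(burglary | alarm, earthquake) ≈ 0.179

Under noisy-OR, P(alarm | causes) = 1 − (1−0.069)·∏(1−qᵢ) over the active causes.
Sum P(alarm|·) weighted by the priors over both values of burglary:
  P(alarm | earthquake) = 0.698356·0.86 + 0.935147·0.14
        = 0.600586 + 0.130921 = 0.731507
Keeping only the burglary-present terms gives 0.130921, so
  P(burglary | alarm, earthquake) = 0.130921 / 0.731507 ≈ 0.179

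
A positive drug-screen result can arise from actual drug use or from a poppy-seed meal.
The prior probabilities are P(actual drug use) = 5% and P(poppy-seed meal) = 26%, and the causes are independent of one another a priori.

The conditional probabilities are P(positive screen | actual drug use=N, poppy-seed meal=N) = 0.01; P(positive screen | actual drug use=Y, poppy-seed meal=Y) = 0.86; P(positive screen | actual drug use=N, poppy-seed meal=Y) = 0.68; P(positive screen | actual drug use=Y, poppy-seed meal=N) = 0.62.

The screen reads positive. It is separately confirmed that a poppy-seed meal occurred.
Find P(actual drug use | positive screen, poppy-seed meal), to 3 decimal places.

P(positive screen | poppy-seed meal) = 0.68·0.95 + 0.86·0.05 = 0.646000 + 0.043000 = 0.689000
Of this, 0.043000 comes from 0.86·0.05 (the actual drug use=true cases).
P(actual drug use | positive screen, poppy-seed meal) = 0.043000 / 0.689000 ≈ 0.062

P(actual drug use | positive screen, poppy-seed meal) ≈ 0.062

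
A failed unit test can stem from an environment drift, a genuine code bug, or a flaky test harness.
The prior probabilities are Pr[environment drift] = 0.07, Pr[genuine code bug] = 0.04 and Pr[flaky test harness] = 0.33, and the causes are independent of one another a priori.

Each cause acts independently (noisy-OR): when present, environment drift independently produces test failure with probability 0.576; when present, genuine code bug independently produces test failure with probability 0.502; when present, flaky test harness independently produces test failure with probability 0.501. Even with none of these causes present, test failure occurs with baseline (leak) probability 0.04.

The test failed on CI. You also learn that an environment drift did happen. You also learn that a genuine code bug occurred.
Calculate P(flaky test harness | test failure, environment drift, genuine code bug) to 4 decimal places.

Under noisy-OR, P(test failure | causes) = 1 − (1−0.04)·∏(1−qᵢ) over the active causes.
By total probability over both values of flaky test harness:
  P(test failure | environment drift, genuine code bug) = 0.797294*0.67 + 0.89885*0.33
        = 0.534187 + 0.296621 = 0.830808
Configurations with flaky test harness contribute 0.296621, so
  P(flaky test harness | test failure, environment drift, genuine code bug) = 0.296621 / 0.830808 ≈ 0.3570

P(flaky test harness | test failure, environment drift, genuine code bug) ≈ 0.3570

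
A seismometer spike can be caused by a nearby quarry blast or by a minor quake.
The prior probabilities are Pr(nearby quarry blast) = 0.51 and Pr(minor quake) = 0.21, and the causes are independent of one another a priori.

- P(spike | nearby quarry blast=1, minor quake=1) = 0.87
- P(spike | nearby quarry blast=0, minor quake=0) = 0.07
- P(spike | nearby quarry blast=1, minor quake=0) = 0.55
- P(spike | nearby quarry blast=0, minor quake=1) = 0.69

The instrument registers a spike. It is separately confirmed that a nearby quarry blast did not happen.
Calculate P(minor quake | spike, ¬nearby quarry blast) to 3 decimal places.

Enumerate both values of minor quake and weight by the priors:
  P(spike | ¬nearby quarry blast) = 0.07·0.79 + 0.69·0.21
        = 0.055300 + 0.144900 = 0.200200
Keeping only the minor quake-present terms gives 0.144900, so
  P(minor quake | spike, ¬nearby quarry blast) = 0.144900 / 0.200200 ≈ 0.724

P(minor quake | spike, ¬nearby quarry blast) ≈ 0.724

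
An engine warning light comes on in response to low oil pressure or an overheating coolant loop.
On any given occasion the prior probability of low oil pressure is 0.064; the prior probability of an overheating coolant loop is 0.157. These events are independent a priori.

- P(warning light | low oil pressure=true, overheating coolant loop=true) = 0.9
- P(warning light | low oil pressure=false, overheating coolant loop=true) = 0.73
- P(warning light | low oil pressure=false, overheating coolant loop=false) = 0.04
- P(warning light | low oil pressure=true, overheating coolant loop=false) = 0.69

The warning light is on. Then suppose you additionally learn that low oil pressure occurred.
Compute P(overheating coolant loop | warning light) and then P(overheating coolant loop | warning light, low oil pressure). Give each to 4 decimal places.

P(warning light) = 0.04×0.936×0.843 + 0.73×0.936×0.157 + 0.69×0.064×0.843 + 0.9×0.064×0.157 = 0.031562 + 0.107275 + 0.037227 + 0.009043 = 0.185107
Restricting to configurations with overheating coolant loop present: 0.107275 + 0.009043 = 0.116318.
So P(overheating coolant loop | warning light) = 0.116318/0.185107 ≈ 0.6284.

Now also conditioning on low oil pressure=true:
For the numerator, keep only overheating coolant loop=true terms: 0.9*0.157 = 0.141300
Normalizer over all consistent configurations: 0.69*0.843 + 0.9*0.157 = 0.722970
Posterior = 0.141300 / 0.722970 ≈ 0.1954
— low oil pressure explains away the evidence for overheating coolant loop.

P(overheating coolant loop | warning light) ≈ 0.6284; P(overheating coolant loop | warning light, low oil pressure) ≈ 0.1954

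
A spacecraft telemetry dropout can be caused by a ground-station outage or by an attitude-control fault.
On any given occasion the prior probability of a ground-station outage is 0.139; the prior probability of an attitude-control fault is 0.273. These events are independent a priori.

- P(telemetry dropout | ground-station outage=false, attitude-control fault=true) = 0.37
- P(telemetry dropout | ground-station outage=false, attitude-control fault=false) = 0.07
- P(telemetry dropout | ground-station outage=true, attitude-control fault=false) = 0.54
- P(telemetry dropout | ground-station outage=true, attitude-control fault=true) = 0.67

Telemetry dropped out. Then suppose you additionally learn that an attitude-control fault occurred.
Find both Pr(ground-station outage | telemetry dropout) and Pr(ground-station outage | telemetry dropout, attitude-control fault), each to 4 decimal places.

Pr(ground-station outage | telemetry dropout) ≈ 0.3795; Pr(ground-station outage | telemetry dropout, attitude-control fault) ≈ 0.2262

Enumerate the 4 (ground-station outage, attitude-control fault) configurations and weight by the priors:
  P(telemetry dropout) = 0.07×0.861×0.727 + 0.37×0.861×0.273 + 0.54×0.139×0.727 + 0.67×0.139×0.273
        = 0.043816 + 0.086970 + 0.054569 + 0.025424 = 0.210779
Configurations with ground-station outage contribute 0.079993, so
  P(ground-station outage | telemetry dropout) = 0.079993 / 0.210779 ≈ 0.3795

Now also conditioning on attitude-control fault=true:
For the numerator, keep only ground-station outage=true terms: 0.67*0.139 = 0.093130
Denominator P(telemetry dropout | attitude-control fault): 0.37*0.861 + 0.67*0.139 = 0.411700
P(ground-station outage | telemetry dropout, attitude-control fault) = 0.093130/0.411700 ≈ 0.2262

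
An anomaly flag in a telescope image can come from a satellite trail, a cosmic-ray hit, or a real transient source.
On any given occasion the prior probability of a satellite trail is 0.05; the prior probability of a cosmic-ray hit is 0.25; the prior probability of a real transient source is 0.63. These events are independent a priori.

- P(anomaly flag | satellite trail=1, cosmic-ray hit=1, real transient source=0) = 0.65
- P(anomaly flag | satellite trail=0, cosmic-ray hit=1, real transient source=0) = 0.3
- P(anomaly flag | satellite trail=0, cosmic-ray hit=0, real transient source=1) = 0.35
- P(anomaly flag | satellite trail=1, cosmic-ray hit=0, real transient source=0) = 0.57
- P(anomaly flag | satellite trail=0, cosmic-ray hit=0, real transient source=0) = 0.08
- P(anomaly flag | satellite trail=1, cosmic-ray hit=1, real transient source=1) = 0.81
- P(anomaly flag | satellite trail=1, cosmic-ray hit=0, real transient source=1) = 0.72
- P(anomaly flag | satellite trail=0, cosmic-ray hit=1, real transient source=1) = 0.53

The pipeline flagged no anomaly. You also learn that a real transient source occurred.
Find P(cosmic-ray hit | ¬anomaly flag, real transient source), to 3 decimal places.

P(cosmic-ray hit | ¬anomaly flag, real transient source) ≈ 0.194

P(¬anomaly flag | real transient source) = 0.65*0.95*0.75 + 0.47*0.95*0.25 + 0.28*0.05*0.75 + 0.19*0.05*0.25 = 0.463125 + 0.111625 + 0.010500 + 0.002375 = 0.587625
Restricting to configurations with cosmic-ray hit present: 0.111625 + 0.002375 = 0.114000.
P(cosmic-ray hit | ¬anomaly flag, real transient source) = 0.114000 / 0.587625 ≈ 0.194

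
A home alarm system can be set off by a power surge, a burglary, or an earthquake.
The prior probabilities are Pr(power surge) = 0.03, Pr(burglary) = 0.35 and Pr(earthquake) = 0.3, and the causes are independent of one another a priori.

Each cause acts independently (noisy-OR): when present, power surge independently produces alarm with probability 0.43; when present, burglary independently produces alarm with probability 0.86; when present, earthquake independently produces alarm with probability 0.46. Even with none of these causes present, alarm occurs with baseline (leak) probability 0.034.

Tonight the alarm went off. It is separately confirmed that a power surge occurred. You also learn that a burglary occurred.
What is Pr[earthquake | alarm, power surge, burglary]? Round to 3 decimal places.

Under noisy-OR, P(alarm | causes) = 1 − (1−0.034)·∏(1−qᵢ) over the active causes.
Numerator (weight on configurations with earthquake): 0.958373·0.3 = 0.287512
Denominator P(alarm | power surge, burglary): 0.922913·0.7 + 0.958373·0.3 = 0.933551
P(earthquake | alarm, power surge, burglary) = 0.287512/0.933551 ≈ 0.308

Pr[earthquake | alarm, power surge, burglary] ≈ 0.308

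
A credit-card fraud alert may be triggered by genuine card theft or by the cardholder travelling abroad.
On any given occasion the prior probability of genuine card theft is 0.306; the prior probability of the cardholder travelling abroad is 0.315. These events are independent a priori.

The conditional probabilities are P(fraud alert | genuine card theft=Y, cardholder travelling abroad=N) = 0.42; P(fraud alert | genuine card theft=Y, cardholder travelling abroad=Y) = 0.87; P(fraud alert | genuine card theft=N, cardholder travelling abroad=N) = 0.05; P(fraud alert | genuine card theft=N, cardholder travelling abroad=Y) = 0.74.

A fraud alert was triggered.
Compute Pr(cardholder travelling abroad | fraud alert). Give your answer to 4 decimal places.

Pr(cardholder travelling abroad | fraud alert) ≈ 0.6872

P(fraud alert) = 0.05·0.694·0.685 + 0.74·0.694·0.315 + 0.42·0.306·0.685 + 0.87·0.306·0.315 = 0.023770 + 0.161771 + 0.088036 + 0.083859 = 0.357436
Of this, 0.245630 comes from 0.161771 + 0.083859 (the cardholder travelling abroad=true cases).
So P(cardholder travelling abroad | fraud alert) = 0.245630/0.357436 ≈ 0.6872.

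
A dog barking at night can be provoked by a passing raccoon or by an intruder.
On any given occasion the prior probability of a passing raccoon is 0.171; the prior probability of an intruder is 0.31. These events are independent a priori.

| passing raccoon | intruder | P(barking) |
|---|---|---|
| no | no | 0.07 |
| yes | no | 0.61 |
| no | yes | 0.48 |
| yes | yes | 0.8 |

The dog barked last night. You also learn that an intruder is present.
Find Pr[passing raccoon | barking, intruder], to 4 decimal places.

Pr[passing raccoon | barking, intruder] ≈ 0.2558

Sum P(barking|·) weighted by the priors over both values of passing raccoon:
  P(barking | intruder) = 0.48×0.829 + 0.8×0.171
        = 0.397920 + 0.136800 = 0.534720
Configurations with passing raccoon contribute 0.136800, so
  P(passing raccoon | barking, intruder) = 0.136800 / 0.534720 ≈ 0.2558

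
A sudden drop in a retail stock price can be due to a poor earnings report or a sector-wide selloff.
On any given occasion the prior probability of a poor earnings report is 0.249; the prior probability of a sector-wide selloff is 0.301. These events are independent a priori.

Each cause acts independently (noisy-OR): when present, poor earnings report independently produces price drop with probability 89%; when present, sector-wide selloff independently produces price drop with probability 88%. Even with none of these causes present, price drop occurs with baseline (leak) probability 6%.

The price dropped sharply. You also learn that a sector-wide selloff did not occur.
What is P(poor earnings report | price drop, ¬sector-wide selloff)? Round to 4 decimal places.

Under noisy-OR, P(price drop | causes) = 1 − (1−0.06)·∏(1−qᵢ) over the active causes.
Enumerate both values of poor earnings report and weight by the priors:
  P(price drop | ¬sector-wide selloff) = 0.06*0.751 + 0.8966*0.249
        = 0.045060 + 0.223253 = 0.268313
Keeping only the poor earnings report-present terms gives 0.223253, so
  P(poor earnings report | price drop, ¬sector-wide selloff) = 0.223253 / 0.268313 ≈ 0.8321

P(poor earnings report | price drop, ¬sector-wide selloff) ≈ 0.8321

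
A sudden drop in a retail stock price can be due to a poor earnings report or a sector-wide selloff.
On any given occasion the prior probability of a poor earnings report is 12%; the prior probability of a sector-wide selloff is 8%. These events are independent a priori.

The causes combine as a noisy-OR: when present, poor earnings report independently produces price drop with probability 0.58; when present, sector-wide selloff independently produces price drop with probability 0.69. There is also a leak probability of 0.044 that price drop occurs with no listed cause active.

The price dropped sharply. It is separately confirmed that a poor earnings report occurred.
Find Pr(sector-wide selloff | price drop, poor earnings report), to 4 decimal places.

Pr(sector-wide selloff | price drop, poor earnings report) ≈ 0.1129

Under noisy-OR, P(price drop | causes) = 1 − (1−0.044)·∏(1−qᵢ) over the active causes.
By total probability over both values of sector-wide selloff:
  P(price drop | poor earnings report) = 0.59848·0.92 + 0.875529·0.08
        = 0.550602 + 0.070042 = 0.620644
The terms with sector-wide selloff present sum to 0.070042, so
  P(sector-wide selloff | price drop, poor earnings report) = 0.070042 / 0.620644 ≈ 0.1129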